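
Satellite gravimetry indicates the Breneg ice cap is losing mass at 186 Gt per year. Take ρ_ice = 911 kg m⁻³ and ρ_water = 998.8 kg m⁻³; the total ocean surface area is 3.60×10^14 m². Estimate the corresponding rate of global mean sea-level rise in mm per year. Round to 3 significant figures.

≈ 0.517 mm/yr

ρ_w = 998.8 kg m⁻³. Annual water volume added = 186 Gt / ρ_w = 1.860×10^14 kg / 998.8 kg m⁻³ = 1.862×10^11 m³.
Δh per year = 1.862×10^11 / 3.60×10^14 = 5.17×10^-4 m = 0.517 mm.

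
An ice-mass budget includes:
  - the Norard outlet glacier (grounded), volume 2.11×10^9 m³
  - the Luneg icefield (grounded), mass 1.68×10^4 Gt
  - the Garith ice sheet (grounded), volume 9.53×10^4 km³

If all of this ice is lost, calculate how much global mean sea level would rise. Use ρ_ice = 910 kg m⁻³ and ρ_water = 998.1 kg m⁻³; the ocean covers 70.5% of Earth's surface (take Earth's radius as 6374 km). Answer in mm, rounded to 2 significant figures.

Norard: 2.11×10^9 m³ × (910/998.1) = 1.924×10^9 m³ of water.
Luneg: 1.68×10^4 Gt = 1.680×10^16 kg; dividing by ρ_w = 998.1 kg m⁻³ gives 1.683×10^13 m³ of water.
Garith: 9.53×10^4 km³ × (910/998.1) = 8.689×10^4 km³ of water.
Total added water ≈ 1.037×10^14 m³ over 3.60×10^14 m² → Δh = 0.288 m = 290 mm.

≈ 290 mm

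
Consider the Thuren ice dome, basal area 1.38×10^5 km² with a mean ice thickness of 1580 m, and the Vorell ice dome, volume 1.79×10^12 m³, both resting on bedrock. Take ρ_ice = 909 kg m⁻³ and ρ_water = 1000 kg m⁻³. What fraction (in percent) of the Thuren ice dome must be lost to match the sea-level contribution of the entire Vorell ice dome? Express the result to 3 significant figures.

≈ 0.821 %

Equal sea-level rise means equal mass of meltwater, i.e. equal mass of ice lost.
Ice mass of Vorell: 1.627×10^15 kg; ice mass of Thuren: 1.982×10^17 kg.
Fraction required = 1.627×10^15 / 1.982×10^17 = 8.21×10^-3 → 0.821 %.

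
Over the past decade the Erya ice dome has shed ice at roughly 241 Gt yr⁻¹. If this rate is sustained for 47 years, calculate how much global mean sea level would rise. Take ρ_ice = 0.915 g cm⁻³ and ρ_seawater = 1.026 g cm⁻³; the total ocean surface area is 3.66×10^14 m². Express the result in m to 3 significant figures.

Total mass lost = 241 Gt/yr × 47 yr = 1.133×10^4 Gt = 1.133×10^16 kg.
ρ_w = 1.026 g cm⁻³ = 1026 kg m⁻³, so water volume = 1.133×10^16 / 1026 = 1.104×10^13 m³.
Δh = 1.104×10^13 / 3.66×10^14 = 0.0302 m.

≈ 0.0302 m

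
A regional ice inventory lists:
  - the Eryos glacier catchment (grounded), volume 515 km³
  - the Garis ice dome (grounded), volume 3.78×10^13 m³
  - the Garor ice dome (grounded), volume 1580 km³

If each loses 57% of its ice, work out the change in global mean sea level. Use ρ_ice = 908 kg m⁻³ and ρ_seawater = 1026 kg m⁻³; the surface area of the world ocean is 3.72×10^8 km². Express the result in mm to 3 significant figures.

≈ 54.1 mm

Eryos: 0.57 × 515 km³ × (908/1026) = 259.8 km³ of water.
Garis: 0.57 × 3.78×10^13 m³ × (908/1026) = 1.907×10^13 m³ of water.
Garor: 0.57 × 1580 km³ × (908/1026) = 797.0 km³ of water.
Total added water ≈ 2.012×10^13 m³ over 3.72×10^14 m² → Δh = 0.0541 m = 54.1 mm.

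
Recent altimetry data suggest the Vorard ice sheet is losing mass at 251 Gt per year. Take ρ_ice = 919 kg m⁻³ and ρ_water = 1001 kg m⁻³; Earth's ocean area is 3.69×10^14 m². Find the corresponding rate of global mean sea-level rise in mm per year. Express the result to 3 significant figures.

ρ_w = 1001 kg m⁻³. Annual water volume added = 251 Gt / ρ_w = 2.510×10^14 kg / 1001 kg m⁻³ = 2.507×10^11 m³.
Δh per year = 2.507×10^11 / 3.69×10^14 = 6.80×10^-4 m = 0.680 mm.

≈ 0.680 mm/yr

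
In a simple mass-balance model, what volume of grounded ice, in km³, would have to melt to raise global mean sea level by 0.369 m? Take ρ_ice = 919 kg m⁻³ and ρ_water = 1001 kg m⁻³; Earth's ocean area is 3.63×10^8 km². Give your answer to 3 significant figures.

≈ 1.46×10^5 km³

Required water volume = Δh × A = 0.369 m × 3.63×10^14 m² = 1.339×10^14 m³ = 1.339×10^5 km³.
Ice volume = water volume × ρ_w/ρ_ice = 1.339×10^5 × 1001/919 = 1.46×10^5 km³.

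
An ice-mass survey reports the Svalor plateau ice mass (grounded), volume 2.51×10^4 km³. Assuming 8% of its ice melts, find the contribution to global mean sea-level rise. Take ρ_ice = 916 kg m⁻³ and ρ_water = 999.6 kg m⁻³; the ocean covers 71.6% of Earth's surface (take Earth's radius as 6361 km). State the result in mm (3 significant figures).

Svalor: 0.08 × 2.51×10^4 km³ × (916/999.6) = 1840 km³ of water.
Spread over 3.64×10^14 m² of ocean, Δh = 1.840×10^12 / 3.64×10^14 = 5.05×10^-3 m = 5.05 mm.

≈ 5.05 mm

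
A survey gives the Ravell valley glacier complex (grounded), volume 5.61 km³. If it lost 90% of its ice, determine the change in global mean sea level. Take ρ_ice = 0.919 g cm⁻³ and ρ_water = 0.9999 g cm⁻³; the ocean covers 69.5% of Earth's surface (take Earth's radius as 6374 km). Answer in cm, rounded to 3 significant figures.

≈ 1.31×10^-3 cm

Ravell: 0.9 × 5.61 km³ × (919/999.9) = 4.640 km³ of water.
Spread over 3.55×10^14 m² of ocean, Δh = 4.640×10^9 / 3.55×10^14 = 1.31×10^-5 m = 1.31×10^-3 cm.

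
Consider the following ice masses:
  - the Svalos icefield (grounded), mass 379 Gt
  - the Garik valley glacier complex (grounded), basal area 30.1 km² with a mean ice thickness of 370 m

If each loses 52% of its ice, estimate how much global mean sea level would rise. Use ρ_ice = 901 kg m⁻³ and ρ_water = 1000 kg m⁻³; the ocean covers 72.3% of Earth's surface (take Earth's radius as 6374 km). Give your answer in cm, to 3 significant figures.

≈ 0.0548 cm

Svalos: 0.52 × 379 Gt = 1.971×10^14 kg; dividing by ρ_w = 1000 kg m⁻³ gives 1.971×10^11 m³ of water.
Garik: ice volume = 30.1 km² × 370 m = 11.14 km³; 0.52 × 11.14 × (901/1000) = 5.218 km³ of water.
Total added water ≈ 2.023×10^11 m³ over 3.69×10^14 m² → Δh = 5.48×10^-4 m = 0.0548 cm.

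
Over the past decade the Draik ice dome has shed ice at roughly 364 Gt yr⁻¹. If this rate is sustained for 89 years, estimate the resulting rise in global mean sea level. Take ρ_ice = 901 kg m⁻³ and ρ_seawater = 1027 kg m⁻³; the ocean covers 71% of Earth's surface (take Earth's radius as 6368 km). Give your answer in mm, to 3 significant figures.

≈ 87.2 mm

Total mass lost = 364 Gt/yr × 89 yr = 3.240×10^4 Gt = 3.240×10^16 kg.
ρ_w = 1027 kg m⁻³, so water volume = 3.240×10^16 / 1027 = 3.154×10^13 m³.
Δh = 3.154×10^13 / 3.62×10^14 = 0.0872 m = 87.2 mm.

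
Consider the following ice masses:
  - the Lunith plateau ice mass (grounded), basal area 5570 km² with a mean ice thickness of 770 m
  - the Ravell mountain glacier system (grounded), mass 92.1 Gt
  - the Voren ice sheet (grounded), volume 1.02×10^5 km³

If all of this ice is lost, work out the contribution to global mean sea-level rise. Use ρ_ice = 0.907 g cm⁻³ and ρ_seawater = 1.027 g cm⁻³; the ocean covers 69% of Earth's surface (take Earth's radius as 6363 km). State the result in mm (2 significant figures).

Lunith: ice volume = 5570 km² × 770 m = 4289 km³; 4289 × (907/1027) = 3788 km³ of water.
Ravell: 92.1 Gt = 9.210×10^13 kg; dividing by ρ_w = 1.027 g cm⁻³ = 1027 kg m⁻³ gives 8.968×10^10 m³ of water.
Voren: 1.02×10^5 km³ × (907/1027) = 9.008×10^4 km³ of water.
Total added water ≈ 9.396×10^13 m³ over 3.51×10^14 m² → Δh = 0.268 m = 270 mm.

≈ 270 mm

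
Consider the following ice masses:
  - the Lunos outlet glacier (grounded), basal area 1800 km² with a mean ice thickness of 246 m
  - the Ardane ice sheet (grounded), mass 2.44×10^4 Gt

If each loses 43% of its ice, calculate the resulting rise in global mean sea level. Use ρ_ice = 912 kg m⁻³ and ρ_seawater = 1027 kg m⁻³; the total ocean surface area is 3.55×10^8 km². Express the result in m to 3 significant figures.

≈ 0.0293 m

Lunos: ice volume = 1800 km² × 246 m = 442.8 km³; 0.43 × 442.8 × (912/1027) = 169.1 km³ of water.
Ardane: 0.43 × 2.44×10^4 Gt = 1.049×10^16 kg; dividing by ρ_w = 1027 kg m⁻³ gives 1.022×10^13 m³ of water.
Total added water ≈ 1.039×10^13 m³ over 3.55×10^14 m² → Δh = 0.0293 m.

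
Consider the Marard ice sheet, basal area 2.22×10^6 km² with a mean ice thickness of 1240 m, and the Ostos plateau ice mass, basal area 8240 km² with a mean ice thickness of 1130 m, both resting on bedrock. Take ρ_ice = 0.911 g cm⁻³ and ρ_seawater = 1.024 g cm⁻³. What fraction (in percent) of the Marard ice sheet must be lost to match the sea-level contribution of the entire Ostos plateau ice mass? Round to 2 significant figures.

≈ 0.34 %

Equal sea-level rise means equal mass of meltwater, i.e. equal mass of ice lost.
Ice mass of Ostos: 8.483×10^15 kg; ice mass of Marard: 2.508×10^18 kg.
Fraction required = 8.483×10^15 / 2.508×10^18 = 3.38×10^-3 → 0.34 %.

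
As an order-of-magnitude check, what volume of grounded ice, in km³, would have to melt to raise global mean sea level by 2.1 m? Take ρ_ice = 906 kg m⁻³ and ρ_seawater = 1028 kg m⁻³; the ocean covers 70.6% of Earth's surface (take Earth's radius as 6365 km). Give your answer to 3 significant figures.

≈ 8.56×10^5 km³

Required water volume = Δh × A = 2.1 m × 3.59×10^14 m² = 7.548×10^14 m³ = 7.548×10^5 km³.
Ice volume = water volume × ρ_w/ρ_ice = 7.548×10^5 × 1028/906 = 8.56×10^5 km³.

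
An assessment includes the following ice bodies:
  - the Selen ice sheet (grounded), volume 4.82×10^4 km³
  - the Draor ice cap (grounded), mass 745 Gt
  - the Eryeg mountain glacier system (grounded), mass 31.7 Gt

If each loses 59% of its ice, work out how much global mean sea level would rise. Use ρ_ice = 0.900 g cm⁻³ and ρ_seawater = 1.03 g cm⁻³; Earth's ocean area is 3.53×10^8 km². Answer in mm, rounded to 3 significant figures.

≈ 71.7 mm

Selen: 0.59 × 4.82×10^4 km³ × (900/1030) = 2.485×10^4 km³ of water.
Draor: 0.59 × 745 Gt = 4.395×10^14 kg; dividing by ρ_w = 1.03 g cm⁻³ = 1030 kg m⁻³ gives 4.267×10^11 m³ of water.
Eryeg: 0.59 × 31.7 Gt = 1.870×10^13 kg; dividing by ρ_w = 1030 kg m⁻³ gives 1.816×10^10 m³ of water.
Total added water ≈ 2.529×10^13 m³ over 3.53×10^14 m² → Δh = 0.0717 m = 71.7 mm.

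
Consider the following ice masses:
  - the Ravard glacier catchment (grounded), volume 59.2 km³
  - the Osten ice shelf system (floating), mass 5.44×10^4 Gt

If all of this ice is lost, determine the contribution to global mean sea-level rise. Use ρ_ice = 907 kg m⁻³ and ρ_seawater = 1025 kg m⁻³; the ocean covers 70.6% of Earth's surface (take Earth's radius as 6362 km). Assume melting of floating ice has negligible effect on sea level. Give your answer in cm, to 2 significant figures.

≈ 0.015 cm

Ravard: 59.2 km³ × (907/1025) = 52.38 km³ of water.
The Osten ice shelf system is floating and already displaces its own weight of water, so its melt adds essentially nothing to sea level.
Total added water ≈ 5.238×10^10 m³ over 3.59×10^14 m² → Δh = 1.46×10^-4 m = 0.015 cm.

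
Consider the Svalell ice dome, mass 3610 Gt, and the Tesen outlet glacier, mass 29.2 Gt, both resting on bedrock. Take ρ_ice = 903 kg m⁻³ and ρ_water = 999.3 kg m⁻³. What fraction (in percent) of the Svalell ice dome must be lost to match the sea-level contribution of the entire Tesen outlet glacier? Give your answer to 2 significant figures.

Equal sea-level rise means equal mass of meltwater, i.e. equal mass of ice lost.
Ice mass of Tesen: 2.920×10^13 kg; ice mass of Svalell: 3.610×10^15 kg.
Fraction required = 2.920×10^13 / 3.610×10^15 = 8.09×10^-3 → 0.81 %.

≈ 0.81 %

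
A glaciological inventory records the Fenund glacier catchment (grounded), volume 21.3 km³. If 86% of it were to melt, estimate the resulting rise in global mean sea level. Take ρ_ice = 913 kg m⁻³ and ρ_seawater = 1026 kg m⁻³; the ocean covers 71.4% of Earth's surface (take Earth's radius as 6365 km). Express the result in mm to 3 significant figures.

Fenund: 0.86 × 21.3 km³ × (913/1026) = 16.30 km³ of water.
Spread over 3.64×10^14 m² of ocean, Δh = 1.630×10^10 / 3.64×10^14 = 4.48×10^-5 m = 0.0448 mm.

≈ 0.0448 mm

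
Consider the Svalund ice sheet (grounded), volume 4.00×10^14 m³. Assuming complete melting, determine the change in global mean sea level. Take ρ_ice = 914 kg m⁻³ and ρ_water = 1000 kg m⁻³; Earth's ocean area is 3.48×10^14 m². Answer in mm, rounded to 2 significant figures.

Svalund: 4.00×10^14 m³ × (914/1000) = 3.656×10^14 m³ of water.
Spread over 3.48×10^14 m² of ocean, Δh = 3.656×10^14 / 3.48×10^14 = 1.05 m = 1100 mm.

≈ 1100 mm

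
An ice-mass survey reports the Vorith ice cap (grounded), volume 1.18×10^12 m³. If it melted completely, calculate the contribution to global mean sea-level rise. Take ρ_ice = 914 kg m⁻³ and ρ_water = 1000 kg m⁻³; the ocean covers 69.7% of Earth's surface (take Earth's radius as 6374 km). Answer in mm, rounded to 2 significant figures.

≈ 3.0 mm

Vorith: 1.18×10^12 m³ × (914/1000) = 1.079×10^12 m³ of water.
Spread over 3.56×10^14 m² of ocean, Δh = 1.079×10^12 / 3.56×10^14 = 3.03×10^-3 m = 3.0 mm.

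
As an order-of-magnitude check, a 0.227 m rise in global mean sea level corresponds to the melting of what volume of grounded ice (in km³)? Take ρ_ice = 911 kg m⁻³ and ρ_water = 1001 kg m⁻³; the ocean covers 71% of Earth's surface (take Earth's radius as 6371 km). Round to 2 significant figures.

Required water volume = Δh × A = 0.227 m × 3.62×10^14 m² = 8.221×10^13 m³ = 8.221×10^4 km³.
Ice volume = water volume × ρ_w/ρ_ice = 8.221×10^4 × 1001/911 = 9.0×10^4 km³.

≈ 9.0×10^4 km³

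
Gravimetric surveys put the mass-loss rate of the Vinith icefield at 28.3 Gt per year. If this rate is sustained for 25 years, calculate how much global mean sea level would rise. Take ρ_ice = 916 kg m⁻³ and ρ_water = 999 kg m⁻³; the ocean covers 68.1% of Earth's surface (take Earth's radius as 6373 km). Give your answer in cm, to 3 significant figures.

≈ 0.204 cm

Total mass lost = 28.3 Gt/yr × 25 yr = 707.5 Gt = 7.075×10^14 kg.
ρ_w = 999 kg m⁻³, so water volume = 7.075×10^14 / 999 = 7.082×10^11 m³.
Δh = 7.082×10^11 / 3.48×10^14 = 2.04×10^-3 m = 0.204 cm.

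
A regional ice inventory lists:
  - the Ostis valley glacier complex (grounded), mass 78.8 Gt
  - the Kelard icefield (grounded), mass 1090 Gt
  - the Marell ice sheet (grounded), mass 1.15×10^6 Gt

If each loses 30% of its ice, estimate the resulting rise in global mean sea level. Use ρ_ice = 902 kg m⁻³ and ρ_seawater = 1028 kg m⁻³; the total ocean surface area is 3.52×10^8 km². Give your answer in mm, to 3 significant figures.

≈ 954 mm

Ostis: 0.3 × 78.8 Gt = 2.364×10^13 kg; dividing by ρ_w = 1028 kg m⁻³ gives 2.300×10^10 m³ of water.
Kelard: 0.3 × 1090 Gt = 3.270×10^14 kg; dividing by ρ_w = 1028 kg m⁻³ gives 3.181×10^11 m³ of water.
Marell: 0.3 × 1.15×10^6 Gt = 3.450×10^17 kg; dividing by ρ_w = 1028 kg m⁻³ gives 3.356×10^14 m³ of water.
Total added water ≈ 3.359×10^14 m³ over 3.52×10^14 m² → Δh = 0.954 m = 954 mm.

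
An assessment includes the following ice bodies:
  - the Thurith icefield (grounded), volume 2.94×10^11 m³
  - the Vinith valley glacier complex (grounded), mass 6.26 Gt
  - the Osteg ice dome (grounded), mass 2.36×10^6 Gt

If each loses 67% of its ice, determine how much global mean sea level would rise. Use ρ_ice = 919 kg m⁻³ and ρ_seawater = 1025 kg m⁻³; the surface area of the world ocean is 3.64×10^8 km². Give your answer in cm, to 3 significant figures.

≈ 424 cm

Thurith: 0.67 × 2.94×10^11 m³ × (919/1025) = 1.766×10^11 m³ of water.
Vinith: 0.67 × 6.26 Gt = 4.194×10^12 kg; dividing by ρ_w = 1025 kg m⁻³ gives 4.092×10^9 m³ of water.
Osteg: 0.67 × 2.36×10^6 Gt = 1.581×10^18 kg; dividing by ρ_w = 1025 kg m⁻³ gives 1.543×10^15 m³ of water.
Total added water ≈ 1.543×10^15 m³ over 3.64×10^14 m² → Δh = 4.24 m = 424 cm.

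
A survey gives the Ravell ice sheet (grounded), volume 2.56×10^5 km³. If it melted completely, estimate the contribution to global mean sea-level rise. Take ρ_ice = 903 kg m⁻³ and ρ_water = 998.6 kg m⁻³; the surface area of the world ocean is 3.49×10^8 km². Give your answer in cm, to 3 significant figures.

Ravell: 2.56×10^5 km³ × (903/998.6) = 2.315×10^5 km³ of water.
Spread over 3.49×10^14 m² of ocean, Δh = 2.315×10^14 / 3.49×10^14 = 0.663 m = 66.3 cm.

≈ 66.3 cm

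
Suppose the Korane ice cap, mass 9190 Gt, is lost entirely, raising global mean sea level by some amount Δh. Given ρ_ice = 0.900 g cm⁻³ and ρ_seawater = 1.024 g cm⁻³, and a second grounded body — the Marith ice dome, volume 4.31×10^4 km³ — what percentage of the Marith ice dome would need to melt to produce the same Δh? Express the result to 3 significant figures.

≈ 23.7 %

Equal sea-level rise means equal mass of meltwater, i.e. equal mass of ice lost.
Ice mass of Korane: 9.190×10^15 kg; ice mass of Marith: 3.879×10^16 kg.
Fraction required = 9.190×10^15 / 3.879×10^16 = 0.237 → 23.7 %.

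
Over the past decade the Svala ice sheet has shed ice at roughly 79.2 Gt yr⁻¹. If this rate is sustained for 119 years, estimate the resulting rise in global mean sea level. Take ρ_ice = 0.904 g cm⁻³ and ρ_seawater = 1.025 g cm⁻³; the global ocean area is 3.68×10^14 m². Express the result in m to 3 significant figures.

Total mass lost = 79.2 Gt/yr × 119 yr = 9425 Gt = 9.425×10^15 kg.
ρ_w = 1.025 g cm⁻³ = 1025 kg m⁻³, so water volume = 9.425×10^15 / 1025 = 9.195×10^12 m³.
Δh = 9.195×10^12 / 3.68×10^14 = 0.0250 m.

≈ 0.0250 m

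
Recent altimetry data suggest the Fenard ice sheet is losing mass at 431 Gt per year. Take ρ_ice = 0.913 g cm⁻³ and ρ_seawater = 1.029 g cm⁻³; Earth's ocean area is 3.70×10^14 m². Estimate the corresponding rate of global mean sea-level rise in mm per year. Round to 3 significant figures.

≈ 1.13 mm/yr

ρ_w = 1.029 g cm⁻³ = 1029 kg m⁻³. Annual water volume added = 431 Gt / ρ_w = 4.310×10^14 kg / 1029 kg m⁻³ = 4.189×10^11 m³.
Δh per year = 4.189×10^11 / 3.70×10^14 = 1.13×10^-3 m = 1.13 mm.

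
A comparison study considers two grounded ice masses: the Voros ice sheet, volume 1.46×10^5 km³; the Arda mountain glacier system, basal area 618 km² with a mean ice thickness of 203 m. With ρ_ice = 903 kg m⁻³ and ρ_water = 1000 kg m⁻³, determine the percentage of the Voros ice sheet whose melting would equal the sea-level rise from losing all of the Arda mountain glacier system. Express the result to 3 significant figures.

Equal sea-level rise means equal mass of meltwater, i.e. equal mass of ice lost.
Ice mass of Arda: 1.133×10^14 kg; ice mass of Voros: 1.318×10^17 kg.
Fraction required = 1.133×10^14 / 1.318×10^17 = 8.59×10^-4 → 0.0859 %.

≈ 0.0859 %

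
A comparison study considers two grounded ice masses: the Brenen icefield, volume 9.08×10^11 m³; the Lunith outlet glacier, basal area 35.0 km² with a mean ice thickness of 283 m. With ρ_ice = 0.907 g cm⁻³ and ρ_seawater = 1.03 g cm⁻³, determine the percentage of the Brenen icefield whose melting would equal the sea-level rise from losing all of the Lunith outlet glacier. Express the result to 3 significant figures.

Equal sea-level rise means equal mass of meltwater, i.e. equal mass of ice lost.
Ice mass of Lunith: 8.984×10^12 kg; ice mass of Brenen: 8.236×10^14 kg.
Fraction required = 8.984×10^12 / 8.236×10^14 = 0.0109 → 1.09 %.

≈ 1.09 %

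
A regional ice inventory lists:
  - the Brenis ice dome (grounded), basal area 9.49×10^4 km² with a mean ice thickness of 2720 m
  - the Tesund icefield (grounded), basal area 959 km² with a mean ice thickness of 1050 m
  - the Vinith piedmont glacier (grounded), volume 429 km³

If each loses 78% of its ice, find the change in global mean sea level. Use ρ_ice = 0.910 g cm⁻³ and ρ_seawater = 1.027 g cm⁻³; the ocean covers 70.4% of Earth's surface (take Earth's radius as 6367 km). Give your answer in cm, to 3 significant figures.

Brenis: ice volume = 9.49×10^4 km² × 2720 m = 2.581×10^5 km³; 0.78 × 2.581×10^5 × (910/1027) = 1.784×10^5 km³ of water.
Tesund: ice volume = 959 km² × 1050 m = 1007 km³; 0.78 × 1007 × (910/1027) = 695.9 km³ of water.
Vinith: 0.78 × 429 km³ × (910/1027) = 296.5 km³ of water.
Total added water ≈ 1.794×10^14 m³ over 3.59×10^14 m² → Δh = 0.500 m = 50.0 cm.

≈ 50.0 cm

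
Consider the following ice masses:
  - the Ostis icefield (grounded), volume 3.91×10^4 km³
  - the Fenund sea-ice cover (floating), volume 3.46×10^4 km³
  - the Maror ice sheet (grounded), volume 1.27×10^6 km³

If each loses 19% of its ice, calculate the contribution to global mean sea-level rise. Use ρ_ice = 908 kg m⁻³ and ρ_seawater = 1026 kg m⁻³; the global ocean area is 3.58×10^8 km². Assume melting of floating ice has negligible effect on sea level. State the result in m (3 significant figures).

Ostis: 0.19 × 3.91×10^4 km³ × (908/1026) = 6575 km³ of water.
The Fenund sea-ice cover is floating and already displaces its own weight of water, so its melt adds essentially nothing to sea level.
Maror: 0.19 × 1.27×10^6 km³ × (908/1026) = 2.135×10^5 km³ of water.
Total added water ≈ 2.201×10^14 m³ over 3.58×10^14 m² → Δh = 0.615 m.

≈ 0.615 m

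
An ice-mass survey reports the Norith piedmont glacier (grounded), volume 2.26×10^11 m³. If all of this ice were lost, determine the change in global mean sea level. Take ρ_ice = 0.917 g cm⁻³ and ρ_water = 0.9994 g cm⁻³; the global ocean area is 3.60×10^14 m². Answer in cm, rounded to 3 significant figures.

≈ 0.0576 cm

Norith: 2.26×10^11 m³ × (917/999.4) = 2.074×10^11 m³ of water.
Spread over 3.60×10^14 m² of ocean, Δh = 2.074×10^11 / 3.60×10^14 = 5.76×10^-4 m = 0.0576 cm.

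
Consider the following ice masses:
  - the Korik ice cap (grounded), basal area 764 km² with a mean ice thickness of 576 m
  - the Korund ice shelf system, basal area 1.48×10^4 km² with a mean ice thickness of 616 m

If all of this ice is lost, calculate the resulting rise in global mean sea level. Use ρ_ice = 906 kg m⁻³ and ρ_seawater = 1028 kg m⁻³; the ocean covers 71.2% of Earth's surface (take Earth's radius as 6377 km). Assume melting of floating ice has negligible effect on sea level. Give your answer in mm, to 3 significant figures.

Korik: ice volume = 764 km² × 576 m = 440.1 km³; 440.1 × (906/1028) = 387.8 km³ of water.
The Korund ice shelf system is floating and already displaces its own weight of water, so its melt adds essentially nothing to sea level.
Total added water ≈ 3.878×10^11 m³ over 3.64×10^14 m² → Δh = 1.07×10^-3 m = 1.07 mm.

≈ 1.07 mm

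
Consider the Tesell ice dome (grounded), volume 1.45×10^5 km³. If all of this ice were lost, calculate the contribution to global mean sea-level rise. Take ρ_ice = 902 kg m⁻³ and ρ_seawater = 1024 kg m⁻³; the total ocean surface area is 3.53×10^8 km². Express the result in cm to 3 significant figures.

≈ 36.2 cm

Tesell: 1.45×10^5 km³ × (902/1024) = 1.277×10^5 km³ of water.
Spread over 3.53×10^14 m² of ocean, Δh = 1.277×10^14 / 3.53×10^14 = 0.362 m = 36.2 cm.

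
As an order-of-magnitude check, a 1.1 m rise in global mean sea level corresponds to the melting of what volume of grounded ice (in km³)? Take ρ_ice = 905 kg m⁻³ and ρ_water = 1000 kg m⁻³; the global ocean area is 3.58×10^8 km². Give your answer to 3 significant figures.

≈ 4.35×10^5 km³

Required water volume = Δh × A = 1.1 m × 3.58×10^14 m² = 3.938×10^14 m³ = 3.938×10^5 km³.
Ice volume = water volume × ρ_w/ρ_ice = 3.938×10^5 × 1000/905 = 4.35×10^5 km³.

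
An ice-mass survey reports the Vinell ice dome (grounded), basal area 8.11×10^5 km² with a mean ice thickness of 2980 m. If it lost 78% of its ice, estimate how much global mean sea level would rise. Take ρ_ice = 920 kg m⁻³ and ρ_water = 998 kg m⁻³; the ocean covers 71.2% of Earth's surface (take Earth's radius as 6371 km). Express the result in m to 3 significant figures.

≈ 4.79 m

Vinell: ice volume = 8.11×10^5 km² × 2980 m = 2.417×10^6 km³; 0.78 × 2.417×10^6 × (920/998) = 1.738×10^6 km³ of water.
Spread over 3.63×10^14 m² of ocean, Δh = 1.738×10^15 / 3.63×10^14 = 4.79 m.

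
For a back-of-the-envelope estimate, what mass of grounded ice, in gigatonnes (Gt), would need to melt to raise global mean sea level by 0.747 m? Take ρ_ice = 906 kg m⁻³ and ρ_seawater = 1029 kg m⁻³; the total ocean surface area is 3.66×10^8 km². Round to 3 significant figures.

≈ 2.81×10^5 Gt

Required water volume = Δh × A = 0.747 m × 3.66×10^14 m² = 2.734×10^14 m³.
ρ_w = 1029 kg m⁻³, so the mass of water = 2.734×10^14 m³ × 1029 kg m⁻³ = 2.813×10^17 kg = 2.81×10^5 Gt (and the same mass of ice, by conservation).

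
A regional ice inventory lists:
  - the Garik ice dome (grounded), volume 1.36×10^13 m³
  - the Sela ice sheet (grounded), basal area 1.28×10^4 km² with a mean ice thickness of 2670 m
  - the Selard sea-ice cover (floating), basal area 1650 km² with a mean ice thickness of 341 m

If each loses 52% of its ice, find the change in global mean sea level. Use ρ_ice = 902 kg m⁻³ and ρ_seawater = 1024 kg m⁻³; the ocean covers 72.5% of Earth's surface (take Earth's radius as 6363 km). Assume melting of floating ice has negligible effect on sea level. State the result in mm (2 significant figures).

Garik: 0.52 × 1.36×10^13 m³ × (902/1024) = 6.229×10^12 m³ of water.
Sela: ice volume = 1.28×10^4 km² × 2670 m = 3.418×10^4 km³; 0.52 × 3.418×10^4 × (902/1024) = 1.565×10^4 km³ of water.
The Selard sea-ice cover is floating and already displaces its own weight of water, so its melt adds essentially nothing to sea level.
Total added water ≈ 2.188×10^13 m³ over 3.69×10^14 m² → Δh = 0.0593 m = 59 mm.

≈ 59 mm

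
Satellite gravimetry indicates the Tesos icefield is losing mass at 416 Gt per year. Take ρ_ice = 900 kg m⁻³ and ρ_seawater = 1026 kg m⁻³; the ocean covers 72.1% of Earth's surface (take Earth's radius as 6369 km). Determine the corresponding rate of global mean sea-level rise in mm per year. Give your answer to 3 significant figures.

ρ_w = 1026 kg m⁻³. Annual water volume added = 416 Gt / ρ_w = 4.160×10^14 kg / 1026 kg m⁻³ = 4.055×10^11 m³.
Δh per year = 4.055×10^11 / 3.68×10^14 = 1.10×10^-3 m = 1.10 mm.

≈ 1.10 mm/yr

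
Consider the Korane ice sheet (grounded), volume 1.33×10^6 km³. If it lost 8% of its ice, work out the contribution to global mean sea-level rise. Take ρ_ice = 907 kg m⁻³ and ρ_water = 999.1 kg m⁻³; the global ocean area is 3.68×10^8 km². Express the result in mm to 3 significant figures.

Korane: 0.08 × 1.33×10^6 km³ × (907/999.1) = 9.659×10^4 km³ of water.
Spread over 3.68×10^14 m² of ocean, Δh = 9.659×10^13 / 3.68×10^14 = 0.262 m = 262 mm.

≈ 262 mm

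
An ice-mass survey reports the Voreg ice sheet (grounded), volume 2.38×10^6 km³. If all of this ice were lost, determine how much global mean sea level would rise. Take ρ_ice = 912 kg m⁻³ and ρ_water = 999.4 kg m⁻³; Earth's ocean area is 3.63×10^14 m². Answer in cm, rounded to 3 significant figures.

Voreg: 2.38×10^6 km³ × (912/999.4) = 2.172×10^6 km³ of water.
Spread over 3.63×10^14 m² of ocean, Δh = 2.172×10^15 / 3.63×10^14 = 5.98 m = 598 cm.

≈ 598 cm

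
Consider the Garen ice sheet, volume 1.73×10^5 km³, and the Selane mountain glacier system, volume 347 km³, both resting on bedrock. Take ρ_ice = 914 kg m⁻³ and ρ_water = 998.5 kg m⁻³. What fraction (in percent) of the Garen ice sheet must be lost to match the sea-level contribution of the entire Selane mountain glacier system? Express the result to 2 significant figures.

≈ 0.20 %

Equal sea-level rise means equal mass of meltwater, i.e. equal mass of ice lost.
Ice mass of Selane: 3.172×10^14 kg; ice mass of Garen: 1.581×10^17 kg.
Fraction required = 3.172×10^14 / 1.581×10^17 = 2.01×10^-3 → 0.20 %.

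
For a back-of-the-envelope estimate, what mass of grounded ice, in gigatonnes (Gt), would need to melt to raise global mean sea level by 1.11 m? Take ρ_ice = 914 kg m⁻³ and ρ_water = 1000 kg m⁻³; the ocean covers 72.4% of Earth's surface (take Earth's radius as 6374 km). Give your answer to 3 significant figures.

Required water volume = Δh × A = 1.11 m × 3.70×10^14 m² = 4.103×10^14 m³.
ρ_w = 1000 kg m⁻³, so the mass of water = 4.103×10^14 m³ × 1000 kg m⁻³ = 4.103×10^17 kg = 4.10×10^5 Gt (and the same mass of ice, by conservation).

≈ 4.10×10^5 Gt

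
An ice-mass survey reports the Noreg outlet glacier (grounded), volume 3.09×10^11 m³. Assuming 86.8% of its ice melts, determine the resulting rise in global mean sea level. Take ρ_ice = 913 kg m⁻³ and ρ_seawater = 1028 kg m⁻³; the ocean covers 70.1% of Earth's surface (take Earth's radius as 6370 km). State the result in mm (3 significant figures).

≈ 0.666 mm

Noreg: 0.868 × 3.09×10^11 m³ × (913/1028) = 2.382×10^11 m³ of water.
Spread over 3.57×10^14 m² of ocean, Δh = 2.382×10^11 / 3.57×10^14 = 6.66×10^-4 m = 0.666 mm.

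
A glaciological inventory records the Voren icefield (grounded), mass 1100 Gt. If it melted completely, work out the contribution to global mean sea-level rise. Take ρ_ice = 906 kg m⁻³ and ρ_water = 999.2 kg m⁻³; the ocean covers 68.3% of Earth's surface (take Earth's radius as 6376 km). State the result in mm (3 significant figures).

≈ 3.16 mm

Voren: 1100 Gt = 1.100×10^15 kg; dividing by ρ_w = 999.2 kg m⁻³ gives 1.101×10^12 m³ of water.
Spread over 3.49×10^14 m² of ocean, Δh = 1.101×10^12 / 3.49×10^14 = 3.16×10^-3 m = 3.16 mm.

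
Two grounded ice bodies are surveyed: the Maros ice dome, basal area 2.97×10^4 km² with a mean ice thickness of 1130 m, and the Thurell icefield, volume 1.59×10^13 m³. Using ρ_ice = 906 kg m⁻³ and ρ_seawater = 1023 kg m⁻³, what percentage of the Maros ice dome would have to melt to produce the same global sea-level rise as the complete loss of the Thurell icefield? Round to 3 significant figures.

≈ 47.4 %

Equal sea-level rise means equal mass of meltwater, i.e. equal mass of ice lost.
Ice mass of Thurell: 1.441×10^16 kg; ice mass of Maros: 3.041×10^16 kg.
Fraction required = 1.441×10^16 / 3.041×10^16 = 0.474 → 47.4 %.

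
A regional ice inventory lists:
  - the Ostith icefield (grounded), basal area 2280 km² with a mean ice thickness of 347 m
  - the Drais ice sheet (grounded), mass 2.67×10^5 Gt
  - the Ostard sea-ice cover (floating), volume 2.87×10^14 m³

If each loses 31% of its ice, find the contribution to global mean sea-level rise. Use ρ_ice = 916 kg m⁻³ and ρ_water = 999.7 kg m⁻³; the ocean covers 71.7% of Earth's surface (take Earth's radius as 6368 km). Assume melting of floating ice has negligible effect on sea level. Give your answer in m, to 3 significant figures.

≈ 0.227 m

Ostith: ice volume = 2280 km² × 347 m = 791.2 km³; 0.31 × 791.2 × (916/999.7) = 224.7 km³ of water.
Drais: 0.31 × 2.67×10^5 Gt = 8.277×10^16 kg; dividing by ρ_w = 999.7 kg m⁻³ gives 8.279×10^13 m³ of water.
The Ostard sea-ice cover is floating and already displaces its own weight of water, so its melt adds essentially nothing to sea level.
Total added water ≈ 8.302×10^13 m³ over 3.65×10^14 m² → Δh = 0.227 m.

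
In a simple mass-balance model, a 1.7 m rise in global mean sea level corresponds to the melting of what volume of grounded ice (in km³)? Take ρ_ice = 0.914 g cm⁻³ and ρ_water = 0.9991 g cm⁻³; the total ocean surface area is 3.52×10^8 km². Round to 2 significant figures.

≈ 6.5×10^5 km³

Required water volume = Δh × A = 1.7 m × 3.52×10^14 m² = 5.984×10^14 m³ = 5.984×10^5 km³.
Ice volume = water volume × ρ_w/ρ_ice = 5.984×10^5 × 999.1/914 = 6.5×10^5 km³.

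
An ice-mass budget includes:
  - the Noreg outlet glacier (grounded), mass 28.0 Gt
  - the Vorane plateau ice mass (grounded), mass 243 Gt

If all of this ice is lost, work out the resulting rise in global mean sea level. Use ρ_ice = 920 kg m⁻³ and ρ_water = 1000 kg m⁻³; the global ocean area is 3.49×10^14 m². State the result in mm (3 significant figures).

≈ 0.777 mm

Noreg: 28.0 Gt = 2.800×10^13 kg; dividing by ρ_w = 1000 kg m⁻³ gives 2.800×10^10 m³ of water.
Vorane: 243 Gt = 2.430×10^14 kg; dividing by ρ_w = 1000 kg m⁻³ gives 2.430×10^11 m³ of water.
Total added water ≈ 2.710×10^11 m³ over 3.49×10^14 m² → Δh = 7.77×10^-4 m = 0.777 mm.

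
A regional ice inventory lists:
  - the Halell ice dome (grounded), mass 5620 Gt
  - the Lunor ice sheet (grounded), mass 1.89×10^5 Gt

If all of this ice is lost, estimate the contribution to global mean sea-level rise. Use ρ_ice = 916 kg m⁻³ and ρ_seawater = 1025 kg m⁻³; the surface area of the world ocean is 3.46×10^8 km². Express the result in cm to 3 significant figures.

Halell: 5620 Gt = 5.620×10^15 kg; dividing by ρ_w = 1025 kg m⁻³ gives 5.483×10^12 m³ of water.
Lunor: 1.89×10^5 Gt = 1.890×10^17 kg; dividing by ρ_w = 1025 kg m⁻³ gives 1.844×10^14 m³ of water.
Total added water ≈ 1.899×10^14 m³ over 3.46×10^14 m² → Δh = 0.549 m = 54.9 cm.

≈ 54.9 cm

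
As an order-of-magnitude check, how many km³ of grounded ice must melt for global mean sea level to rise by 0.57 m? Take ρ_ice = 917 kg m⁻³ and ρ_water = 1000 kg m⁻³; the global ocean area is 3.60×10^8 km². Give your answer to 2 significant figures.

≈ 2.2×10^5 km³

Required water volume = Δh × A = 0.57 m × 3.60×10^14 m² = 2.052×10^14 m³ = 2.052×10^5 km³.
Ice volume = water volume × ρ_w/ρ_ice = 2.052×10^5 × 1000/917 = 2.2×10^5 km³.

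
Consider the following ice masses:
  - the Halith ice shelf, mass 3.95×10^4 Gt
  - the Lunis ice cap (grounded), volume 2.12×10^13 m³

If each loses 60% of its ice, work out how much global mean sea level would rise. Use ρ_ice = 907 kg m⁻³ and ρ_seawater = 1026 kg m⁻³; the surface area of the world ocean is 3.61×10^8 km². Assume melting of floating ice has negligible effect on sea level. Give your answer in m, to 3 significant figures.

≈ 0.0311 m

The Halith ice shelf is floating and already displaces its own weight of water, so its melt adds essentially nothing to sea level.
Lunis: 0.6 × 2.12×10^13 m³ × (907/1026) = 1.124×10^13 m³ of water.
Total added water ≈ 1.124×10^13 m³ over 3.61×10^14 m² → Δh = 0.0311 m.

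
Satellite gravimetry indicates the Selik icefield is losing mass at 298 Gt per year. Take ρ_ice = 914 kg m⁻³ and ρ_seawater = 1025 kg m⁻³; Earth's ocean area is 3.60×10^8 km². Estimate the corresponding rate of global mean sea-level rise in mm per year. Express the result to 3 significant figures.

≈ 0.808 mm/yr

ρ_w = 1025 kg m⁻³. Annual water volume added = 298 Gt / ρ_w = 2.980×10^14 kg / 1025 kg m⁻³ = 2.907×10^11 m³.
Δh per year = 2.907×10^11 / 3.60×10^14 = 8.08×10^-4 m = 0.808 mm.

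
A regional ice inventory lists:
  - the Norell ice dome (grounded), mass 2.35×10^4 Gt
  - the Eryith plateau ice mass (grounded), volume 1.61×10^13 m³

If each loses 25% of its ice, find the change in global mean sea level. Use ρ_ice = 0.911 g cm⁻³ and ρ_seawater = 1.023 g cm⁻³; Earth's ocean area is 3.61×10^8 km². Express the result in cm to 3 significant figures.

Norell: 0.25 × 2.35×10^4 Gt = 5.875×10^15 kg; dividing by ρ_w = 1.023 g cm⁻³ = 1023 kg m⁻³ gives 5.743×10^12 m³ of water.
Eryith: 0.25 × 1.61×10^13 m³ × (911/1023) = 3.584×10^12 m³ of water.
Total added water ≈ 9.327×10^12 m³ over 3.61×10^14 m² → Δh = 0.0258 m = 2.58 cm.

≈ 2.58 cm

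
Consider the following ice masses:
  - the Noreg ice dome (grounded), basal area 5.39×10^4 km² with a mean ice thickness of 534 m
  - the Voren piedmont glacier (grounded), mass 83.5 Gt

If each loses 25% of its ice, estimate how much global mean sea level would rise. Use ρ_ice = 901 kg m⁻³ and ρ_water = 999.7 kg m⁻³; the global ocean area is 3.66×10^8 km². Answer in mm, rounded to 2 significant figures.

≈ 18 mm

Noreg: ice volume = 5.39×10^4 km² × 534 m = 2.878×10^4 km³; 0.25 × 2.878×10^4 × (901/999.7) = 6485 km³ of water.
Voren: 0.25 × 83.5 Gt = 2.088×10^13 kg; dividing by ρ_w = 999.7 kg m⁻³ gives 2.088×10^10 m³ of water.
Total added water ≈ 6.506×10^12 m³ over 3.66×10^14 m² → Δh = 0.0178 m = 18 mm.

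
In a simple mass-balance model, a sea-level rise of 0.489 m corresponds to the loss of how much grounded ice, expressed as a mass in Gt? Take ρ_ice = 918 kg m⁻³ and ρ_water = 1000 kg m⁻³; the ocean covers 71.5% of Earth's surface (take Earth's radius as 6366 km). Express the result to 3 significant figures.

≈ 1.78×10^5 Gt

Required water volume = Δh × A = 0.489 m × 3.64×10^14 m² = 1.781×10^14 m³.
ρ_w = 1000 kg m⁻³, so the mass of water = 1.781×10^14 m³ × 1000 kg m⁻³ = 1.781×10^17 kg = 1.78×10^5 Gt (and the same mass of ice, by conservation).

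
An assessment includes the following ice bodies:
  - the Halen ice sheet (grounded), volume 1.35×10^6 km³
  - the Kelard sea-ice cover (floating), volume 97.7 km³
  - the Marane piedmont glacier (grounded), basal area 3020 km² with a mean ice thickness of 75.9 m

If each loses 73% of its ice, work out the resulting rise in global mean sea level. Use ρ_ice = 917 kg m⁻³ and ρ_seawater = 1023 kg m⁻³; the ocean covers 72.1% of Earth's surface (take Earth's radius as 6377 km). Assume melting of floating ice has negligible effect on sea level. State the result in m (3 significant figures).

≈ 2.40 m

Halen: 0.73 × 1.35×10^6 km³ × (917/1023) = 8.834×10^5 km³ of water.
The Kelard sea-ice cover is floating and already displaces its own weight of water, so its melt adds essentially nothing to sea level.
Marane: ice volume = 3020 km² × 75.9 m = 229.2 km³; 0.73 × 229.2 × (917/1023) = 150.0 km³ of water.
Total added water ≈ 8.835×10^14 m³ over 3.68×10^14 m² → Δh = 2.40 m.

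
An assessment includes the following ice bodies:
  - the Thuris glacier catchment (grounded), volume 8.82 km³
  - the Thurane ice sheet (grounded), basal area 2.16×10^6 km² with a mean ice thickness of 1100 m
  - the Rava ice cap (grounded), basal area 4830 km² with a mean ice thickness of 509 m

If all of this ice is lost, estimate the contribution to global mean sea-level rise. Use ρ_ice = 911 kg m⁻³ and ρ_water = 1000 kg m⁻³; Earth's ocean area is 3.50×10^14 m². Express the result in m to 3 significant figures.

≈ 6.19 m

Thuris: 8.82 km³ × (911/1000) = 8.035 km³ of water.
Thurane: ice volume = 2.16×10^6 km² × 1100 m = 2.376×10^6 km³; 2.376×10^6 × (911/1000) = 2.165×10^6 km³ of water.
Rava: ice volume = 4830 km² × 509 m = 2458 km³; 2458 × (911/1000) = 2240 km³ of water.
Total added water ≈ 2.167×10^15 m³ over 3.50×10^14 m² → Δh = 6.19 m.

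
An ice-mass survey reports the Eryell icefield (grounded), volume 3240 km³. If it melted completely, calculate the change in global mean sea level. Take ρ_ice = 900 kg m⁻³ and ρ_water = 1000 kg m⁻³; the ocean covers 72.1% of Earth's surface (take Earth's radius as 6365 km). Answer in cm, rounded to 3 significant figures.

Eryell: 3240 km³ × (900/1000) = 2916 km³ of water.
Spread over 3.67×10^14 m² of ocean, Δh = 2.916×10^12 / 3.67×10^14 = 7.94×10^-3 m = 0.794 cm.

≈ 0.794 cm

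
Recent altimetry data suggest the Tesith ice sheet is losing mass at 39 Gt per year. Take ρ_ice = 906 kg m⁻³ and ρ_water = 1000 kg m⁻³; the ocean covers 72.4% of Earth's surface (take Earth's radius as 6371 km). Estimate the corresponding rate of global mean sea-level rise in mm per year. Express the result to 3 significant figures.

ρ_w = 1000 kg m⁻³. Annual water volume added = 39 Gt / ρ_w = 3.900×10^13 kg / 1000 kg m⁻³ = 3.900×10^10 m³.
Δh per year = 3.900×10^10 / 3.69×10^14 = 1.06×10^-4 m = 0.106 mm.

≈ 0.106 mm/yr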